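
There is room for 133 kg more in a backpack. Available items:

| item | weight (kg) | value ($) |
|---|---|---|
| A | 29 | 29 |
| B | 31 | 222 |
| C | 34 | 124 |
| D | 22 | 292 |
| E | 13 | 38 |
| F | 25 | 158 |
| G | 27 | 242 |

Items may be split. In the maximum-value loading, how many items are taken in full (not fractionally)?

Order: D (292/22=13.27) > G (242/27=8.96) > B (222/31=7.16) > F (158/25=6.32) > C (124/34=3.65) > E (38/13=2.92) > A (29/29=1.00)
Fill: take D (22 @ 292) → take G (27 @ 242) → take B (31 @ 222) → take F (25 @ 158) → take 28/34 of C → 102.12; 133/133 used.
4 item(s) taken whole; one partial (take 28/34 of C).

4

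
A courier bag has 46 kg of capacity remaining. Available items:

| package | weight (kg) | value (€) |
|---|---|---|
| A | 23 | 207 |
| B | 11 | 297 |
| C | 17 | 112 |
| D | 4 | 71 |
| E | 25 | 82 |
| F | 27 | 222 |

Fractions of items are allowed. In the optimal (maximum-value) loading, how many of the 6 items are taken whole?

3

Order: B (297/11=27.00) > D (71/4=17.75) > A (207/23=9.00) > F (222/27=8.22) > C (112/17=6.59) > E (82/25=3.28)
Fill: take B (11 @ 297) → take D (4 @ 71) → take A (23 @ 207) → take 8/27 of F → 65.78; 46/46 used.
3 item(s) taken whole; one partial (take 8/27 of F).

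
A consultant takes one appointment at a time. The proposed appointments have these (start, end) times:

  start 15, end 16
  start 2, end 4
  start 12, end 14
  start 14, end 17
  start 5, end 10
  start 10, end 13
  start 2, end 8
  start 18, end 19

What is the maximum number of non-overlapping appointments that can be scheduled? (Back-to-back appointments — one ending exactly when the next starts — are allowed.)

5

By end time: (2,4), (2,8), (5,10), (10,13), (12,14), (15,16), (14,17), (18,19).
Pick (2,4); next start ≥ 4 → (5,10); next start ≥ 10 → (10,13); next start ≥ 13 → (15,16); next start ≥ 16 → (18,19).
Selected 5 appointments.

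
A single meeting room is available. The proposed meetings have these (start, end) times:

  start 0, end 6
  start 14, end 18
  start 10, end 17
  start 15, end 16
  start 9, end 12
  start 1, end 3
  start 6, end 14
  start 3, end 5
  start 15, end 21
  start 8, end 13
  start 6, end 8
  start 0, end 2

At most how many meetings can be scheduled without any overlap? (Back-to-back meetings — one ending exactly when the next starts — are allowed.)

Sort by end time and greedily take each interval whose start is ≥ the last chosen end.
Sorted by end: (0,2)  (1,3)  (3,5)  (0,6)  (6,8)  (9,12)  (8,13)  (6,14)  (15,16)  (10,17)  (14,18)  (15,21)
take (0,2); take (3,5); take (6,8); take (9,12); take (15,16).
Selected 5 meetings.

5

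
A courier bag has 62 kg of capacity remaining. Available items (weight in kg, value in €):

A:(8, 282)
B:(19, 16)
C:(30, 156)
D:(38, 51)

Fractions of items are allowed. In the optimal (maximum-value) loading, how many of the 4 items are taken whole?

2

Ratios (sorted): A 35.25, C 5.20, D 1.34, B 0.84
take A (8 @ 282); take C (30 @ 156); take 24/38 of D → 32.21. Capacity used 62/62.
2 item(s) taken whole; one partial (take 24/38 of D).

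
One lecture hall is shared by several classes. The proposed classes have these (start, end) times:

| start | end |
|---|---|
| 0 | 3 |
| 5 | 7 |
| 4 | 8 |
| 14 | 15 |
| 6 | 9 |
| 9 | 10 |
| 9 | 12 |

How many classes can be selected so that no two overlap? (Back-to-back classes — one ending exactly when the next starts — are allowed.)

Greedy by earliest finish: after sorting by end time, pick each interval compatible with the last pick.
By end time: (0,3), (5,7), (4,8), (6,9), (9,10), (9,12), (14,15).
Pick (0,3); next start ≥ 3 → (5,7); next start ≥ 7 → (9,10); next start ≥ 10 → (14,15).
Selected 4 classes.

4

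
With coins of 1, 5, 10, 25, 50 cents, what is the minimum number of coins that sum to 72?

5

72 − 1×50→22 − 2×10→2 − 2×1→0
Total coins = 1 + 2 + 2 = 5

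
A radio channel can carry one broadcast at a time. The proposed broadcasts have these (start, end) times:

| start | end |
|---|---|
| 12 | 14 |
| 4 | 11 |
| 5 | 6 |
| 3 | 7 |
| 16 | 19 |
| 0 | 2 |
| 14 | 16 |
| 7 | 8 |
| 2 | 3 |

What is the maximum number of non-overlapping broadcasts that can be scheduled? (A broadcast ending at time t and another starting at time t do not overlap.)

By end time: (0,2), (2,3), (5,6), (3,7), (7,8), (4,11), (12,14), (14,16), (16,19).
Pick (0,2); next start ≥ 2 → (2,3); next start ≥ 3 → (5,6); next start ≥ 6 → (7,8); next start ≥ 8 → (12,14); next start ≥ 14 → (14,16); next start ≥ 16 → (16,19).
Selected 7 broadcasts.

7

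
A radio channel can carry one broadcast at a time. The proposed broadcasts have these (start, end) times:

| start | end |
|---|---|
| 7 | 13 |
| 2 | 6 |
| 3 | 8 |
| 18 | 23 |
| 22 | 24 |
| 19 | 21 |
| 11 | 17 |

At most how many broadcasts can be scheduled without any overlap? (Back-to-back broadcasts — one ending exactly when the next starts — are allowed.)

By end time: (2,6), (3,8), (7,13), (11,17), (19,21), (18,23), (22,24).
Pick (2,6); next start ≥ 6 → (7,13); next start ≥ 13 → (19,21); next start ≥ 21 → (22,24).
Selected 4 broadcasts.

4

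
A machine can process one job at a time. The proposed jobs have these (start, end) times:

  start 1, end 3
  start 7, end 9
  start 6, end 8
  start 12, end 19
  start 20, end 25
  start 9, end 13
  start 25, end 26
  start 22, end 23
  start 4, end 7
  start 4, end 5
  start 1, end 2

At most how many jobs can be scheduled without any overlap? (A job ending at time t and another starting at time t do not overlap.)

Order by finish time; keep every interval that doesn't clash with the previous kept one.
By end time: (1,2), (1,3), (4,5), (4,7), (6,8), (7,9), (9,13), (12,19), (22,23), (20,25), (25,26).
Pick (1,2); next start ≥ 2 → (4,5); next start ≥ 5 → (6,8); next start ≥ 8 → (9,13); next start ≥ 13 → (22,23); next start ≥ 23 → (25,26).
Selected 6 jobs.

6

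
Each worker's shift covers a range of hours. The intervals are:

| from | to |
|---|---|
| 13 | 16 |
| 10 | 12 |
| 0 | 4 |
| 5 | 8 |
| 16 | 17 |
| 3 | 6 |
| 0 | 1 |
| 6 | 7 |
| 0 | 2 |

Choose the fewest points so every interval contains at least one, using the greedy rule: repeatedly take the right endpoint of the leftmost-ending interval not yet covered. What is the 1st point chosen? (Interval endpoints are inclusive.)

1

Process intervals by earliest right end; each time one isn't hit yet, stab at its right endpoint.
By right end: [0,1]  [0,2]  [0,4]  [3,6]  [6,7]  [5,8]  [10,12]  [13,16]  [16,17]
[0,1] uncovered → point at 1; [3,6] uncovered → point at 6; [10,12] uncovered → point at 12; [13,16] uncovered → point at 16.
Points: 1, 6, 12, 16 (4 total).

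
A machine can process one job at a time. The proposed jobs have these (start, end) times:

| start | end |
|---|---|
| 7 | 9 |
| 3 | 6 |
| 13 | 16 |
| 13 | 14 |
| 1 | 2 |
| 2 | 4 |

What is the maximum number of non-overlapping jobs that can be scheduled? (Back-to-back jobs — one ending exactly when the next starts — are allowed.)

4

Order by finish time; keep every interval that doesn't clash with the previous kept one.
By end time: (1,2), (2,4), (3,6), (7,9), (13,14), (13,16).
Pick (1,2); next start ≥ 2 → (2,4); next start ≥ 4 → (7,9); next start ≥ 9 → (13,14).
Selected 4 jobs.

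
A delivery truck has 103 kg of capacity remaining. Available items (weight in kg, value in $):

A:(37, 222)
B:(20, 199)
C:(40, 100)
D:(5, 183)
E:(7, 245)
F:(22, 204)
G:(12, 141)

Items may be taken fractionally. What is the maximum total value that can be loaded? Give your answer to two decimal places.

Order: D (183/5=36.60) > E (245/7=35.00) > G (141/12=11.75) > B (199/20=9.95) > F (204/22=9.27) > A (222/37=6.00) > C (100/40=2.50)
Fill: take D (5 @ 183) → take E (7 @ 245) → take G (12 @ 141) → take B (20 @ 199) → take F (22 @ 204) → take A (37 @ 222); 103/103 used.
Total value = 1194.00

1194.00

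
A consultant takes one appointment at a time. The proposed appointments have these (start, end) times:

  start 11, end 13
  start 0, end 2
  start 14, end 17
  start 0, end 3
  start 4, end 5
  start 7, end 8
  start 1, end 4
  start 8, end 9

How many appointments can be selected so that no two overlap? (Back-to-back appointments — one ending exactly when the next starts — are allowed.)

6

Greedy by earliest finish: after sorting by end time, pick each interval compatible with the last pick.
By end time: (0,2), (0,3), (1,4), (4,5), (7,8), (8,9), (11,13), (14,17).
Pick (0,2); next start ≥ 2 → (4,5); next start ≥ 5 → (7,8); next start ≥ 8 → (8,9); next start ≥ 9 → (11,13); next start ≥ 13 → (14,17).
Selected 6 appointments.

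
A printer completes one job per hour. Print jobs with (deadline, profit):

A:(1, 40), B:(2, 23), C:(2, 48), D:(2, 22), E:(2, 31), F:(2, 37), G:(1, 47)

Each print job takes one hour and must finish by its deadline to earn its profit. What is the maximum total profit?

95

Profit order: C=48 G=47 A=40 F=37 E=31 B=23 D=22
Assign: C→slot 2, G→slot 1, A skipped, F skipped, E skipped, B skipped, D skipped.
Slots: [1:G] [2:C]
Profit = 47 + 48 = 95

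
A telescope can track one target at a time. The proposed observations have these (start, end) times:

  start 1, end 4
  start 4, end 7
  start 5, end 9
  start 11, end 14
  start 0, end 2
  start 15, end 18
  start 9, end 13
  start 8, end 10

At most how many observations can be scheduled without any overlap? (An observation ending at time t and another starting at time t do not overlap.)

5

Sorted by end: (0,2)  (1,4)  (4,7)  (5,9)  (8,10)  (9,13)  (11,14)  (15,18)
take (0,2); skip (1,4); take (4,7); skip (5,9); take (8,10); skip (9,13); take (11,14); take (15,18).
Selected 5 observations.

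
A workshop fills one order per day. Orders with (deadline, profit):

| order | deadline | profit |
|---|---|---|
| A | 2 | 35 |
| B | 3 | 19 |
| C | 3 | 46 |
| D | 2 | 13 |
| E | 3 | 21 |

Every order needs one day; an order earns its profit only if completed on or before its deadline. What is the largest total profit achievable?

Take jobs in profit order; each goes to the latest open slot no later than its deadline.
Profit order: C=46 A=35 E=21 B=19 D=13
Assign: C→slot 3, A→slot 2, E→slot 1, B skipped, D skipped.
Slots: [1:E] [2:A] [3:C]
Profit = 21 + 35 + 46 = 102

102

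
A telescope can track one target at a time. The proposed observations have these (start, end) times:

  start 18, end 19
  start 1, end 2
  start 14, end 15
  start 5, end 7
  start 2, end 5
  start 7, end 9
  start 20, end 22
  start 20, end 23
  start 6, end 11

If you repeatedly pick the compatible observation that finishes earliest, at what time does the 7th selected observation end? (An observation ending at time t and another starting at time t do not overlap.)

22

By end time: (1,2), (2,5), (5,7), (7,9), (6,11), (14,15), (18,19), (20,22), (20,23).
Pick (1,2); next start ≥ 2 → (2,5); next start ≥ 5 → (5,7); next start ≥ 7 → (7,9); next start ≥ 9 → (14,15); next start ≥ 15 → (18,19); next start ≥ 19 → (20,22).
Selected: (1,2) (2,5) (5,7) (7,9) (14,15) (18,19) (20,22)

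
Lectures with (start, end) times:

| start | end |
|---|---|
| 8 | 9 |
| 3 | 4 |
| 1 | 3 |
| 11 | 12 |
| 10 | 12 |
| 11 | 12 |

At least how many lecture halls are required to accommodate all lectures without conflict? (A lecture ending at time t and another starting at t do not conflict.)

The answer is the maximum number of intervals overlapping at any instant.
Events (time:±→running): 1:+→1 3:-→0 3:+→1 4:-→0 8:+→1 9:-→0 10:+→1 11:+→2 11:+→3 … peak 3.

3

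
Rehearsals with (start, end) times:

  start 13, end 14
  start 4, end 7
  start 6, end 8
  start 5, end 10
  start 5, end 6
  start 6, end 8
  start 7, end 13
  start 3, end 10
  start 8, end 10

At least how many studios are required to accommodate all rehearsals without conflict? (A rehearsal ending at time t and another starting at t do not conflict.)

5

Events (time:±→running): 3:+→1 4:+→2 5:+→3 5:+→4 6:-→3 6:+→4 6:+→5 … peak 5.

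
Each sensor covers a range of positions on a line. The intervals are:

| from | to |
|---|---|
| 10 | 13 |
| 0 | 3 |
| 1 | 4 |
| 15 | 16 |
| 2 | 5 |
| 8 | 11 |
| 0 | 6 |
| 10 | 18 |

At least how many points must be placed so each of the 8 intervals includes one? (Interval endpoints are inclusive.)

3

Process intervals by earliest right end; each time one isn't hit yet, stab at its right endpoint.
Sorted: [0,3] [1,4] [2,5] [0,6] [8,11] [10,13] [15,16] [10,18]
{[0,3],[1,4],[2,5],[0,6]} hit by 3; {[8,11],[10,13]} hit by 11; {[15,16],[10,18]} hit by 16.
Points: 3, 11, 16 (3 total).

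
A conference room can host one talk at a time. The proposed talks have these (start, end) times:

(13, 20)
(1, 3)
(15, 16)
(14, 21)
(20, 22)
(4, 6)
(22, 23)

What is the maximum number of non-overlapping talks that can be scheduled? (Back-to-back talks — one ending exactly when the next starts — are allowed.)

Sorted by end: (1,3)  (4,6)  (15,16)  (13,20)  (14,21)  (20,22)  (22,23)
take (1,3); take (4,6); take (15,16); skip (13,20); skip (14,21); take (20,22); take (22,23).
Selected 5 talks.

5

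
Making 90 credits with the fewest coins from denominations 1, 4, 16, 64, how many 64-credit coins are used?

1

Use the largest denomination that fits, subtract, and repeat.
90 = 1×64 + 1×16 + 2×4 + 2×1
Count of 64: 1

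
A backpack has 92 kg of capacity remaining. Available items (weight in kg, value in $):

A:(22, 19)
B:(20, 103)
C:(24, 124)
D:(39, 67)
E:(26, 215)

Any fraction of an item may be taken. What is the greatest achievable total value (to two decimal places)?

479.79

Sort by value per unit weight and fill in that order.
Order: E (215/26=8.27) > C (124/24=5.17) > B (103/20=5.15) > D (67/39=1.72) > A (19/22=0.86)
Fill: take E (26 @ 215) → take C (24 @ 124) → take B (20 @ 103) → take 22/39 of D → 37.79; 92/92 used.
Total value = 479.79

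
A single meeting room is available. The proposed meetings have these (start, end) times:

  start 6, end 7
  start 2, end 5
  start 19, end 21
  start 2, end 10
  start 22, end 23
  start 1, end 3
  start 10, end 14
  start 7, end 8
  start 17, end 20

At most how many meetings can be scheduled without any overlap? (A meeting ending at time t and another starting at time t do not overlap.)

6

Order by finish time; keep every interval that doesn't clash with the previous kept one.
Sorted by end: (1,3)  (2,5)  (6,7)  (7,8)  (2,10)  (10,14)  (17,20)  (19,21)  (22,23)
take (1,3); take (6,7); take (7,8); take (10,14); take (17,20); take (22,23).
Selected 6 meetings.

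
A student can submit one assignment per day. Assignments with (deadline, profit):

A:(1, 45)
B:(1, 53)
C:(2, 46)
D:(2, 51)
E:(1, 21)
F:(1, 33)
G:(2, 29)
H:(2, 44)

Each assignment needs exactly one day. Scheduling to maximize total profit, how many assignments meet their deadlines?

Profit order: B=53 D=51 C=46 A=45 H=44 F=33 G=29 E=21
Assign: B→slot 1, D→slot 2, C skipped, A skipped, H skipped, F skipped, G skipped, E skipped.
Slots: [1:B] [2:D]
2 of 8 scheduled.

2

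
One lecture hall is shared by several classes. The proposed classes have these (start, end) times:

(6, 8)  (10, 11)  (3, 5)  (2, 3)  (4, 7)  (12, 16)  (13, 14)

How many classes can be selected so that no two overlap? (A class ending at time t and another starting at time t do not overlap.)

Order by finish time; keep every interval that doesn't clash with the previous kept one.
Sorted by end: (2,3)  (3,5)  (4,7)  (6,8)  (10,11)  (13,14)  (12,16)
take (2,3); take (3,5); take (6,8); take (10,11); take (13,14); skip (12,16).
Selected 5 classes.

5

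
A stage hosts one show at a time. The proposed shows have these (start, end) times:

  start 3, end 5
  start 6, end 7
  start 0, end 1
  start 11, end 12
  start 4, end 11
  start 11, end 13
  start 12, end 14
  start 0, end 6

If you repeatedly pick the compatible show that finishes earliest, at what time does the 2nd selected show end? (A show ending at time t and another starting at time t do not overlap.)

By end time: (0,1), (3,5), (0,6), (6,7), (4,11), (11,12), (11,13), (12,14).
Pick (0,1); next start ≥ 1 → (3,5); next start ≥ 5 → (6,7); next start ≥ 7 → (11,12); next start ≥ 12 → (12,14).
Selected: (0,1) (3,5) (6,7) (11,12) (12,14)

5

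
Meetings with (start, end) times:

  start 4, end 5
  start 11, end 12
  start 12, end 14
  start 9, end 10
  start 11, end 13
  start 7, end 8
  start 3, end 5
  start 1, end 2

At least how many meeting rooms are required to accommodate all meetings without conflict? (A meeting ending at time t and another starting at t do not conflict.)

2

Count concurrent intervals with a sweep; the peak is the room count.
starts: [1, 3, 4, 7, 9, 11, 11, 12]
ends:   [2, 5, 5, 8, 10, 12, 13, 14]
s1→1 e2→0 s3→1 s4→2  — peak 2.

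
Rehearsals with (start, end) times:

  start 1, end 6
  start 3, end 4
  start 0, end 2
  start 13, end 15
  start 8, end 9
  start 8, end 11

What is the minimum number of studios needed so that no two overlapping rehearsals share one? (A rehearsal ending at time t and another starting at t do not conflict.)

Count concurrent intervals with a sweep; the peak is the room count.
starts: [0, 1, 3, 8, 8, 13]
ends:   [2, 4, 6, 9, 11, 15]
s0→1 s1→2  — peak 2.

2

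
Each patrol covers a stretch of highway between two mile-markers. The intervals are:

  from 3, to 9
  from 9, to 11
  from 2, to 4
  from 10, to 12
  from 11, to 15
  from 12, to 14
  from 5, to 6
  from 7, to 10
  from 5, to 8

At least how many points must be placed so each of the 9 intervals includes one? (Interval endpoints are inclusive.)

Sort by right endpoint; whenever an interval is uncovered, place a point at its right end.
Sorted: [2,4] [5,6] [5,8] [3,9] [7,10] [9,11] [10,12] [12,14] [11,15]
{[2,4]} hit by 4; {[5,6],[5,8],[3,9]} hit by 6; {[7,10],[9,11],[10,12]} hit by 10; {[12,14],[11,15]} hit by 14.
Points: 4, 6, 10, 14 (4 total).

4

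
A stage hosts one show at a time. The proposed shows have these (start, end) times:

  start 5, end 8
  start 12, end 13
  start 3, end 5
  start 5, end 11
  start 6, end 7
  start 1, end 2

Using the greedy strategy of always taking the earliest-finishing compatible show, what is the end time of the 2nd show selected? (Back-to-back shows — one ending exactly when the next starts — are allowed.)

5

Sorted by end: (1,2)  (3,5)  (6,7)  (5,8)  (5,11)  (12,13)
take (1,2); take (3,5); take (6,7); skip (5,8); take (12,13).
Selected: (1,2) (3,5) (6,7) (12,13)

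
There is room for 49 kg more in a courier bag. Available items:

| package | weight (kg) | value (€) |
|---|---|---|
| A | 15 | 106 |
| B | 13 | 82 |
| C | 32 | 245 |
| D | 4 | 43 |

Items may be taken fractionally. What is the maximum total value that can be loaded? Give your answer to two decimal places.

Order: D (43/4=10.75) > C (245/32=7.66) > A (106/15=7.07) > B (82/13=6.31)
Fill: take D (4 @ 43) → take C (32 @ 245) → take 13/15 of A → 91.87; 49/49 used.
Total value = 379.87

379.87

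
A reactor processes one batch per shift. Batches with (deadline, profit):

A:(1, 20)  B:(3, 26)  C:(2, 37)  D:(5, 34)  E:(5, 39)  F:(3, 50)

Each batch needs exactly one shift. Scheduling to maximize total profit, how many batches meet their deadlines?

Profit order: F=50 E=39 C=37 D=34 B=26 A=20
Assign: F→slot 3, E→slot 5, C→slot 2, D→slot 4, B→slot 1, A skipped.
Slots: [1:B] [2:C] [3:F] [4:D] [5:E]
5 of 6 scheduled.

5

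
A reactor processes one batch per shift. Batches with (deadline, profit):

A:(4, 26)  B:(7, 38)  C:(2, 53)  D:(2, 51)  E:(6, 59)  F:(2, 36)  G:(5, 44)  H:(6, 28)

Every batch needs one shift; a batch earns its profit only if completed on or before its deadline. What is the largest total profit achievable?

Take jobs in profit order; each goes to the latest open slot no later than its deadline.
By profit: E(d6,59), C(d2,53), D(d2,51), G(d5,44), B(d7,38), F(d2,36), H(d6,28), A(d4,26)
E→slot 6; C→slot 2; D→slot 1; G→slot 5; B→slot 7; F skipped; H→slot 4; A→slot 3.
Profit = 51 + 53 + 26 + 28 + 44 + 59 + 38 = 299

299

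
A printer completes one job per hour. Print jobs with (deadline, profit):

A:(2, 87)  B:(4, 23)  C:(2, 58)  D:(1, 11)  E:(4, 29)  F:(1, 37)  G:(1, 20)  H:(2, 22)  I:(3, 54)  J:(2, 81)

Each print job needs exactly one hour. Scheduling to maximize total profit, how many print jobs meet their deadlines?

Take jobs in profit order; each goes to the latest open slot no later than its deadline.
Profit order: A=87 J=81 C=58 I=54 F=37 E=29 B=23 H=22 G=20 D=11
Assign: A→slot 2, J→slot 1, C skipped, I→slot 3, F skipped, E→slot 4, B skipped, H skipped, G skipped, D skipped.
Slots: [1:J] [2:A] [3:I] [4:E]
4 of 10 scheduled.

4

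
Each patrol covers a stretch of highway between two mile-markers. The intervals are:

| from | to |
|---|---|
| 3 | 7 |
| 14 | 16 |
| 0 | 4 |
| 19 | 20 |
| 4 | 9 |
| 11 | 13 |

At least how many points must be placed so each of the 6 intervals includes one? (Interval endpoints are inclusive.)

By right end: [0,4]  [3,7]  [4,9]  [11,13]  [14,16]  [19,20]
[0,4] uncovered → point at 4; [11,13] uncovered → point at 13; [14,16] uncovered → point at 16; [19,20] uncovered → point at 20.
Points: 4, 13, 16, 20 (4 total).

4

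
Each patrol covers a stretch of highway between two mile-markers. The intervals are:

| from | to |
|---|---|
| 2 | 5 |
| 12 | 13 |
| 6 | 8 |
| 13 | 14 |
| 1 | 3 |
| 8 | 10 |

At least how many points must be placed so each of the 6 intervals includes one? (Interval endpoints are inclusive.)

Sort by right endpoint; whenever an interval is uncovered, place a point at its right end.
By right end: [1,3]  [2,5]  [6,8]  [8,10]  [12,13]  [13,14]
[1,3] uncovered → point at 3; [6,8] uncovered → point at 8; [12,13] uncovered → point at 13.
Points: 3, 8, 13 (3 total).

3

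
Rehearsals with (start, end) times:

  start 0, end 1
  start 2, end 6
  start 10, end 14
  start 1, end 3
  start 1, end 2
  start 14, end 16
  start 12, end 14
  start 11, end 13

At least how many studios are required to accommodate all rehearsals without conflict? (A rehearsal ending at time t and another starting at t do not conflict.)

Count concurrent intervals with a sweep; the peak is the room count.
Events (time:±→running): 0:+→1 1:-→0 1:+→1 1:+→2 2:-→1 2:+→2 3:-→1 6:-→0 10:+→1 11:+→2 12:+→3 … peak 3.

3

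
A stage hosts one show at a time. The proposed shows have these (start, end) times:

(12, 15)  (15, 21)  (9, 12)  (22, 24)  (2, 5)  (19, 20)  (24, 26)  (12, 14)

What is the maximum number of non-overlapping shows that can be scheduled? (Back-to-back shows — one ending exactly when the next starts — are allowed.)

6

Sorted by end: (2,5)  (9,12)  (12,14)  (12,15)  (19,20)  (15,21)  (22,24)  (24,26)
take (2,5); take (9,12); take (12,14); take (19,20); take (22,24); take (24,26).
Selected 6 shows.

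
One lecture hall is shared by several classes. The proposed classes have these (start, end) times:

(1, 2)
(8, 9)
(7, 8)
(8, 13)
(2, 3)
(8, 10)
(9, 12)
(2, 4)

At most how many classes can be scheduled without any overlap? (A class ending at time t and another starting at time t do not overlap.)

5

By end time: (1,2), (2,3), (2,4), (7,8), (8,9), (8,10), (9,12), (8,13).
Pick (1,2); next start ≥ 2 → (2,3); next start ≥ 3 → (7,8); next start ≥ 8 → (8,9); next start ≥ 9 → (9,12).
Selected 5 classes.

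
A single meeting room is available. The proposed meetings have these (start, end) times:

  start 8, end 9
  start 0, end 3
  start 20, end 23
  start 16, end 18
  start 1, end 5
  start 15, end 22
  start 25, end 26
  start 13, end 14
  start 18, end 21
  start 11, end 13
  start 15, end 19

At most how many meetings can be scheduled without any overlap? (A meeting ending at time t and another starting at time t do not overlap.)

7

Greedy by earliest finish: after sorting by end time, pick each interval compatible with the last pick.
Sorted by end: (0,3)  (1,5)  (8,9)  (11,13)  (13,14)  (16,18)  (15,19)  (18,21)  (15,22)  (20,23)  (25,26)
take (0,3); skip (1,5); take (8,9); take (11,13); take (13,14); take (16,18); skip (15,19); take (18,21); skip (15,22); take (25,26).
Selected 7 meetings.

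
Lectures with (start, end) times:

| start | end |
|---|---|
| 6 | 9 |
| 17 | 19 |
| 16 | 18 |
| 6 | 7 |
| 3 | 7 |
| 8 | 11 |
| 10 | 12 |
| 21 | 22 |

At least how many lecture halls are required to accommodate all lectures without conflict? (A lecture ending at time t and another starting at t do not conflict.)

Count concurrent intervals with a sweep; the peak is the room count.
Events (time:±→running): 3:+→1 6:+→2 6:+→3 … peak 3.

3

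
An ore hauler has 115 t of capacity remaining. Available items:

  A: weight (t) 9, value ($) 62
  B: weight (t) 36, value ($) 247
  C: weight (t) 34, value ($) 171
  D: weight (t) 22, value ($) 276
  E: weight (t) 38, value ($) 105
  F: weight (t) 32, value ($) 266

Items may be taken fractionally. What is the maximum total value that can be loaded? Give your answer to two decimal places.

Sort by value per unit weight and fill in that order.
Ratios (sorted): D 12.55, F 8.31, A 6.89, B 6.86, C 5.03, E 2.76
take D (22 @ 276); take F (32 @ 266); take A (9 @ 62); take B (36 @ 247); take 16/34 of C → 80.47. Capacity used 115/115.
Total value = 931.47

931.47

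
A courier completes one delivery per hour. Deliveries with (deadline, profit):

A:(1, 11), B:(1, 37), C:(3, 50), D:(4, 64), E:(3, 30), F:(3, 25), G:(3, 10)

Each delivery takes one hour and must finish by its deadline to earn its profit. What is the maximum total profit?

Sort by profit descending; place each in the latest free slot ≤ its deadline.
Profit order: D=64 C=50 B=37 E=30 F=25 A=11 G=10
Assign: D→slot 4, C→slot 3, B→slot 1, E→slot 2, F skipped, A skipped, G skipped.
Slots: [1:B] [2:E] [3:C] [4:D]
Profit = 37 + 30 + 50 + 64 = 181

181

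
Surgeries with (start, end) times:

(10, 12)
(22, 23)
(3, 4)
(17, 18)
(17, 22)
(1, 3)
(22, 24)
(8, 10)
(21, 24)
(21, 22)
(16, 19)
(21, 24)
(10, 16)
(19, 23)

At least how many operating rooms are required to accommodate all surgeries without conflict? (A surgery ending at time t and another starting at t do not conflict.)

Count concurrent intervals with a sweep; the peak is the room count.
Events (time:±→running): 1:+→1 3:-→0 3:+→1 4:-→0 8:+→1 10:-→0 10:+→1 10:+→2 12:-→1 16:-→0 16:+→1 17:+→2 17:+→3 18:-→2 19:-→1 19:+→2 21:+→3 21:+→4 21:+→5 … peak 5.

5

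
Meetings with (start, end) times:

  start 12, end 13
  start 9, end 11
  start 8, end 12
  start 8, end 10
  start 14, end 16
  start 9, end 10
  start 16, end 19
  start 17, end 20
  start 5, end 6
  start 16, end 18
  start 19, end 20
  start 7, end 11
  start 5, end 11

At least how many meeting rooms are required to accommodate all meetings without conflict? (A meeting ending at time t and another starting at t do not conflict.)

starts: [5, 5, 7, 8, 8, 9, 9, 12, 14, 16, 16, 17, 19]
ends:   [6, 10, 10, 11, 11, 11, 12, 13, 16, 18, 19, 20, 20]
s5→1 s5→2 e6→1 s7→2 s8→3 s8→4 s9→5 s9→6  — peak 6.

6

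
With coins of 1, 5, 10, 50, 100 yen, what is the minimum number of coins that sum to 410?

5

Use the largest denomination that fits, subtract, and repeat.
410 − 4×100→10 − 1×10→0
Total coins = 4 + 1 = 5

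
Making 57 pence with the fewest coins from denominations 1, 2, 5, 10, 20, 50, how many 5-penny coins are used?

57 = 1×50 + 1×5 + 1×2
Count of 5: 1

1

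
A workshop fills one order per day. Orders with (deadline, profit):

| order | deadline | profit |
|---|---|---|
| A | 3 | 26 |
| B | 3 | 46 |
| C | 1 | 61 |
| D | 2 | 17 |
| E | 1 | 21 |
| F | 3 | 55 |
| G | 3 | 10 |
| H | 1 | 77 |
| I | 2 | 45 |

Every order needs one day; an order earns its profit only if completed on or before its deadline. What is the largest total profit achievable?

178

Take jobs in profit order; each goes to the latest open slot no later than its deadline.
Profit order: H=77 C=61 F=55 B=46 I=45 A=26 E=21 D=17 G=10
Assign: H→slot 1, C skipped, F→slot 3, B→slot 2, I skipped, A skipped, E skipped, D skipped, G skipped.
Slots: [1:H] [2:B] [3:F]
Profit = 77 + 46 + 55 = 178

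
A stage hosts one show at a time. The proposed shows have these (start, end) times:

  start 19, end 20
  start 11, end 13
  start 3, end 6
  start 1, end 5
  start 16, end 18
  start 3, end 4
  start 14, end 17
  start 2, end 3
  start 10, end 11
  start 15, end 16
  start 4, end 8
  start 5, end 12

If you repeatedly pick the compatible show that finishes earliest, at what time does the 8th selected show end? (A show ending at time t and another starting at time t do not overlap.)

Greedy by earliest finish: after sorting by end time, pick each interval compatible with the last pick.
By end time: (2,3), (3,4), (1,5), (3,6), (4,8), (10,11), (5,12), (11,13), (15,16), (14,17), (16,18), (19,20).
Pick (2,3); next start ≥ 3 → (3,4); next start ≥ 4 → (4,8); next start ≥ 8 → (10,11); next start ≥ 11 → (11,13); next start ≥ 13 → (15,16); next start ≥ 16 → (16,18); next start ≥ 18 → (19,20).
Selected: (2,3) (3,4) (4,8) (10,11) (11,13) (15,16) (16,18) (19,20)

20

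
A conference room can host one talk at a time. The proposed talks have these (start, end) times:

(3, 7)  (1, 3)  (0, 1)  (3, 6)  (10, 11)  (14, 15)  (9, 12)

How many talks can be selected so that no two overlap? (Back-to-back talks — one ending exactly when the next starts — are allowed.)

Greedy by earliest finish: after sorting by end time, pick each interval compatible with the last pick.
By end time: (0,1), (1,3), (3,6), (3,7), (10,11), (9,12), (14,15).
Pick (0,1); next start ≥ 1 → (1,3); next start ≥ 3 → (3,6); next start ≥ 6 → (10,11); next start ≥ 11 → (14,15).
Selected 5 talks.

5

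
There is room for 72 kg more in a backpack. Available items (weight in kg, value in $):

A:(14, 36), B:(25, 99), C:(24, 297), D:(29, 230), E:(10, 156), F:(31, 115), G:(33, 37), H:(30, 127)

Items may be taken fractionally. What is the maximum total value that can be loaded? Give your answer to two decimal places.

Greedy by value/weight ratio, highest first.
Order: E (156/10=15.60) > C (297/24=12.38) > D (230/29=7.93) > H (127/30=4.23) > B (99/25=3.96) > F (115/31=3.71) > A (36/14=2.57) > G (37/33=1.12)
Fill: take E (10 @ 156) → take C (24 @ 297) → take D (29 @ 230) → take 9/30 of H → 38.10; 72/72 used.
Total value = 721.10

721.10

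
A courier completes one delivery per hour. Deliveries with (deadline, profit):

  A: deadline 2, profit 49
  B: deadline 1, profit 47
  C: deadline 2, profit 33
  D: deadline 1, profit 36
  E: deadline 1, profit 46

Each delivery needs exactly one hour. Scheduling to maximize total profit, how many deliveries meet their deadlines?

By profit: A(d2,49), B(d1,47), E(d1,46), D(d1,36), C(d2,33)
A→slot 2; B→slot 1; E skipped; D skipped; C skipped.
2 of 5 scheduled.

2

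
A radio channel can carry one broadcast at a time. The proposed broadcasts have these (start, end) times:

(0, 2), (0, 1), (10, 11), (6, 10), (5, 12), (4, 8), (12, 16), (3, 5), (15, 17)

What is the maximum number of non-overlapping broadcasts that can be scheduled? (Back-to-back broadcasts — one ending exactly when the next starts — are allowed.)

By end time: (0,1), (0,2), (3,5), (4,8), (6,10), (10,11), (5,12), (12,16), (15,17).
Pick (0,1); next start ≥ 1 → (3,5); next start ≥ 5 → (6,10); next start ≥ 10 → (10,11); next start ≥ 11 → (12,16).
Selected 5 broadcasts.

5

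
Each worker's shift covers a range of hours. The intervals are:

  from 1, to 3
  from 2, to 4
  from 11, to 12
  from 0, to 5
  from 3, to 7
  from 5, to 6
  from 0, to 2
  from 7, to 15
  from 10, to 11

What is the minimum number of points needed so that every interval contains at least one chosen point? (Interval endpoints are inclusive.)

3

By right end: [0,2]  [1,3]  [2,4]  [0,5]  [5,6]  [3,7]  [10,11]  [11,12]  [7,15]
[0,2] uncovered → point at 2; [5,6] uncovered → point at 6; [10,11] uncovered → point at 11.
Points: 2, 6, 11 (3 total).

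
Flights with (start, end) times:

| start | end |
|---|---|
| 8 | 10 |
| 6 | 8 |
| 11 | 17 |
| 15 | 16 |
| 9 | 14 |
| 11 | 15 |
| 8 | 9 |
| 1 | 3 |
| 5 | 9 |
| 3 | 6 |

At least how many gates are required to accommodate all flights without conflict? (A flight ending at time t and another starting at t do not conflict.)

3

The answer is the maximum number of intervals overlapping at any instant.
starts: [1, 3, 5, 6, 8, 8, 9, 11, 11, 15]
ends:   [3, 6, 8, 9, 9, 10, 14, 15, 16, 17]
s1→1 e3→0 s3→1 s5→2 e6→1 s6→2 e8→1 s8→2 s8→3  — peak 3.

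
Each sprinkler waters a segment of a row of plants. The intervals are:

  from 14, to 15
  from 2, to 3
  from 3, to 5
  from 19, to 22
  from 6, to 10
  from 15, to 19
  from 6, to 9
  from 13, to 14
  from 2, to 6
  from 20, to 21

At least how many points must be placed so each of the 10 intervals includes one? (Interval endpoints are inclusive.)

Process intervals by earliest right end; each time one isn't hit yet, stab at its right endpoint.
By right end: [2,3]  [3,5]  [2,6]  [6,9]  [6,10]  [13,14]  [14,15]  [15,19]  [20,21]  [19,22]
[2,3] uncovered → point at 3; [6,9] uncovered → point at 9; [13,14] uncovered → point at 14; [15,19] uncovered → point at 19; [20,21] uncovered → point at 21.
Points: 3, 9, 14, 19, 21 (5 total).

5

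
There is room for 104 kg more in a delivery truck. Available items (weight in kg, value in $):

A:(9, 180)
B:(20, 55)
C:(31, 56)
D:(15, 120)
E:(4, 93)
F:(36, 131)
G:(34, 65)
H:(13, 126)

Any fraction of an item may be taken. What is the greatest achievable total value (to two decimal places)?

Greedy by value/weight ratio, highest first.
Order: E (93/4=23.25) > A (180/9=20.00) > H (126/13=9.69) > D (120/15=8.00) > F (131/36=3.64) > B (55/20=2.75) > G (65/34=1.91) > C (56/31=1.81)
Fill: take E (4 @ 93) → take A (9 @ 180) → take H (13 @ 126) → take D (15 @ 120) → take F (36 @ 131) → take B (20 @ 55) → take 7/34 of G → 13.38; 104/104 used.
Total value = 718.38

718.38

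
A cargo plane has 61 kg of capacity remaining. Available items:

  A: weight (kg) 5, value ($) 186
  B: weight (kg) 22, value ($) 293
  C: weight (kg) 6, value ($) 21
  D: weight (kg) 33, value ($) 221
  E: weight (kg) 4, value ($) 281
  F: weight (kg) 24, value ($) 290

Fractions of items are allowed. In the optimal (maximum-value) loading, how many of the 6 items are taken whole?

4

Order: E (281/4=70.25) > A (186/5=37.20) > B (293/22=13.32) > F (290/24=12.08) > D (221/33=6.70) > C (21/6=3.50)
Fill: take E (4 @ 281) → take A (5 @ 186) → take B (22 @ 293) → take F (24 @ 290) → take 6/33 of D → 40.18; 61/61 used.
4 item(s) taken whole; one partial (take 6/33 of D).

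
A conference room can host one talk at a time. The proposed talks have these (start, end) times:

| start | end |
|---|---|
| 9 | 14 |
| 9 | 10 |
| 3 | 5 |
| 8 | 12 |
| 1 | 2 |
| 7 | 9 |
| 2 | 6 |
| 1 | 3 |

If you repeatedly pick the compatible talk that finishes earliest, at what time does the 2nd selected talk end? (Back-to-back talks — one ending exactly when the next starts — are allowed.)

5

Sorted by end: (1,2)  (1,3)  (3,5)  (2,6)  (7,9)  (9,10)  (8,12)  (9,14)
take (1,2); take (3,5); take (7,9); take (9,10); skip (8,12); skip (9,14).
Selected: (1,2) (3,5) (7,9) (9,10)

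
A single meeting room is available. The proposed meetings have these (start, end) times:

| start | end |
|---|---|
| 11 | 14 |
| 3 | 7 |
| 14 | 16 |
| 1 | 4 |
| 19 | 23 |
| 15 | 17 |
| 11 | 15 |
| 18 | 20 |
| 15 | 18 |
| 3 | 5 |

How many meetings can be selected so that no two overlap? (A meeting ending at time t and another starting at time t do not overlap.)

Sort by end time and greedily take each interval whose start is ≥ the last chosen end.
Sorted by end: (1,4)  (3,5)  (3,7)  (11,14)  (11,15)  (14,16)  (15,17)  (15,18)  (18,20)  (19,23)
take (1,4); skip (3,7); take (11,14); take (14,16); skip (15,17); take (18,20).
Selected 4 meetings.

4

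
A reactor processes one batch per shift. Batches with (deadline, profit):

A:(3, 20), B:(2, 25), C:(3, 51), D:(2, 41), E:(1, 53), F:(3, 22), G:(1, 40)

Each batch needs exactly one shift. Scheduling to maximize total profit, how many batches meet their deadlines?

3

Profit order: E=53 C=51 D=41 G=40 B=25 F=22 A=20
Assign: E→slot 1, C→slot 3, D→slot 2, G skipped, B skipped, F skipped, A skipped.
Slots: [1:E] [2:D] [3:C]
3 of 7 scheduled.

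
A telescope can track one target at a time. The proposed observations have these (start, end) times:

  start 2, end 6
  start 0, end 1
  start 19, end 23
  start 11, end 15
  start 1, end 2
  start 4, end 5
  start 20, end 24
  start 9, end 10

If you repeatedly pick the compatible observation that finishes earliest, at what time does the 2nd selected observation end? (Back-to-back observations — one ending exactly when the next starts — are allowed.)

2

Sorted by end: (0,1)  (1,2)  (4,5)  (2,6)  (9,10)  (11,15)  (19,23)  (20,24)
take (0,1); take (1,2); take (4,5); take (9,10); take (11,15); take (19,23); skip (20,24).
Selected: (0,1) (1,2) (4,5) (9,10) (11,15) (19,23)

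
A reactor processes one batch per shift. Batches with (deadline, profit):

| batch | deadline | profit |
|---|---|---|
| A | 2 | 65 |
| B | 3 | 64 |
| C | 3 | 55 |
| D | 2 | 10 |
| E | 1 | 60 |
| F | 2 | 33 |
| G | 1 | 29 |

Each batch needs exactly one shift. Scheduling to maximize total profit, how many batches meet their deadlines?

Profit order: A=65 B=64 E=60 C=55 F=33 G=29 D=10
Assign: A→slot 2, B→slot 3, E→slot 1, C skipped, F skipped, G skipped, D skipped.
Slots: [1:E] [2:A] [3:B]
3 of 7 scheduled.

3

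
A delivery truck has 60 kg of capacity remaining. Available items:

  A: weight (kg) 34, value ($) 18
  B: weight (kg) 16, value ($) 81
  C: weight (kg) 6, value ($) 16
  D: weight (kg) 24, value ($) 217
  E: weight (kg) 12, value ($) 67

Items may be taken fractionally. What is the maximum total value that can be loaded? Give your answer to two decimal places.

382.06

Greedy by value/weight ratio, highest first.
Ratios (sorted): D 9.04, E 5.58, B 5.06, C 2.67, A 0.53
take D (24 @ 217); take E (12 @ 67); take B (16 @ 81); take C (6 @ 16); take 2/34 of A → 1.06. Capacity used 60/60.
Total value = 382.06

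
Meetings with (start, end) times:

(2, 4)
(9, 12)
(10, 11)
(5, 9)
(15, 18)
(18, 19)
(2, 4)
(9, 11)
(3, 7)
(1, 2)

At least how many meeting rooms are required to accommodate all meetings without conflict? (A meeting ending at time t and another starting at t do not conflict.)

The answer is the maximum number of intervals overlapping at any instant.
starts: [1, 2, 2, 3, 5, 9, 9, 10, 15, 18]
ends:   [2, 4, 4, 7, 9, 11, 11, 12, 18, 19]
s1→1 e2→0 s2→1 s2→2 s3→3  — peak 3.

3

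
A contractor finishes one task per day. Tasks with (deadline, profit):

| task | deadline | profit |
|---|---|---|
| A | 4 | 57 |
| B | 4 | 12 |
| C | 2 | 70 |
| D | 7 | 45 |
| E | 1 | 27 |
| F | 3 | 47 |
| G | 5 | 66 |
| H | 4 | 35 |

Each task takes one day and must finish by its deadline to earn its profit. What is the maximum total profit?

320

By profit: C(d2,70), G(d5,66), A(d4,57), F(d3,47), D(d7,45), H(d4,35), E(d1,27), B(d4,12)
C→slot 2; G→slot 5; A→slot 4; F→slot 3; D→slot 7; H→slot 1; E skipped; B skipped.
Profit = 35 + 70 + 47 + 57 + 66 + 45 = 320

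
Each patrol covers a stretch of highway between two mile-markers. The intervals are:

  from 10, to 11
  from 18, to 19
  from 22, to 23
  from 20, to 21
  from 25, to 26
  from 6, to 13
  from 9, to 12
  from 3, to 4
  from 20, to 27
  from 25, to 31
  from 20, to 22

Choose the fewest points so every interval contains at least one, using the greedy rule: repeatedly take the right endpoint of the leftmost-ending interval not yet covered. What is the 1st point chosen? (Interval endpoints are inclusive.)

Sort by right endpoint; whenever an interval is uncovered, place a point at its right end.
Sorted: [3,4] [10,11] [9,12] [6,13] [18,19] [20,21] [20,22] [22,23] [25,26] [20,27] [25,31]
{[3,4]} hit by 4; {[10,11],[9,12],[6,13]} hit by 11; {[18,19]} hit by 19; {[20,21],[20,22]} hit by 21; {[22,23]} hit by 23; {[25,26],[20,27],[25,31]} hit by 26.
Points: 4, 11, 19, 21, 23, 26 (6 total).

4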